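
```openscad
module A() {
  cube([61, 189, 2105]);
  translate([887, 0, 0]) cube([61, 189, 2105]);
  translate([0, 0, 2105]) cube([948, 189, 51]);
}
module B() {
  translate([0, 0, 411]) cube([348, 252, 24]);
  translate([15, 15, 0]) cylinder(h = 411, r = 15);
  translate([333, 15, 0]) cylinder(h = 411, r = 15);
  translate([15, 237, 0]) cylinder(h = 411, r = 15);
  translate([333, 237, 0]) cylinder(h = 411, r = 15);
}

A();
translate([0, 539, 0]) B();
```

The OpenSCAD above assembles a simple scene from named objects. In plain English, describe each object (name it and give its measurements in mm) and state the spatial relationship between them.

A is a rectangular door frame: two vertical jambs of 61×189 mm section, 2105 mm tall, with a clear opening 826 mm wide between their inner faces. A header 51 mm tall and 189 mm deep lies on top of the jambs and spans the full outside width.

B is a simple wooden stool: a rectangular seat 348 mm (x) by 252 mm (y), 24 mm thick, top face at z = 435 mm, on four round legs, each 30 mm in diameter. The legs rest on z = 0, each leg's axis is inset half a diameter from the nearest pair of seat edges (so the leg's bounding box is flush with the corner).

The stool is on the floor beside the door frame on its +y side.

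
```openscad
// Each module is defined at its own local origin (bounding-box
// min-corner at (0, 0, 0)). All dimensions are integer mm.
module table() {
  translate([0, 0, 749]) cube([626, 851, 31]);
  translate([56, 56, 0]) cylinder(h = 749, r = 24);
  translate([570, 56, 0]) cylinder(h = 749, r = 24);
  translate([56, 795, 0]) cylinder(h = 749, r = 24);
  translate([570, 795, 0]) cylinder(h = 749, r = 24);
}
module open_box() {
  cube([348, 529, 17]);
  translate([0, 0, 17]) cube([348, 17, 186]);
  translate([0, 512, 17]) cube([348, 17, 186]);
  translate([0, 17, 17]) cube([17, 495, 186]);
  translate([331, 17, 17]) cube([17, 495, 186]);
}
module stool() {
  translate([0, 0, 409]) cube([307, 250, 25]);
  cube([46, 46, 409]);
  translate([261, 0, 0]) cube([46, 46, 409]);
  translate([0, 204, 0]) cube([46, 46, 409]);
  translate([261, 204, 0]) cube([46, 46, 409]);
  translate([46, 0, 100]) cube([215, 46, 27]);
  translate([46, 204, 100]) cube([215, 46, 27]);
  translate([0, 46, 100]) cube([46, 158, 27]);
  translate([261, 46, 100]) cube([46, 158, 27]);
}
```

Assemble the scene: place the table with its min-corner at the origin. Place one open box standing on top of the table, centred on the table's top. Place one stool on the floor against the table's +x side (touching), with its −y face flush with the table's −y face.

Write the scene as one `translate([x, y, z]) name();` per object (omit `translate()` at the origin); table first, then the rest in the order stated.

table();
translate([139, 161, 780]) open_box();
translate([626, 0, 0]) stool();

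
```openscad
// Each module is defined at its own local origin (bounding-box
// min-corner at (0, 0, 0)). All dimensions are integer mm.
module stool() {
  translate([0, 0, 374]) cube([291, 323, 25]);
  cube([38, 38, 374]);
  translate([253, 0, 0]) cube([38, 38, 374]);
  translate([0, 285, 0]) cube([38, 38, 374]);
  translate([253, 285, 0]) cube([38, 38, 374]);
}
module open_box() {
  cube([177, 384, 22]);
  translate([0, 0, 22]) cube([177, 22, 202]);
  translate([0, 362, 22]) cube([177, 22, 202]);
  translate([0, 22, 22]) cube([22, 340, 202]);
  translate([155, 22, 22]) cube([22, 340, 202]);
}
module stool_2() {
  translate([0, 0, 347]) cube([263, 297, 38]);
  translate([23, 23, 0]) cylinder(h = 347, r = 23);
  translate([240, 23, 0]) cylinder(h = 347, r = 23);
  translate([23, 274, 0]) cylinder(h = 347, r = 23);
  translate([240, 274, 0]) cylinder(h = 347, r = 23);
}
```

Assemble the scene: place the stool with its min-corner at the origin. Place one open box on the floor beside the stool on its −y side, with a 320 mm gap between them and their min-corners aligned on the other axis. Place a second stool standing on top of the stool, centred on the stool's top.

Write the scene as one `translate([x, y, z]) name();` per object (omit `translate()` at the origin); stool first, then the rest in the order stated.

stool();
translate([0, -704, 0]) open_box();
translate([14, 13, 399]) stool_2();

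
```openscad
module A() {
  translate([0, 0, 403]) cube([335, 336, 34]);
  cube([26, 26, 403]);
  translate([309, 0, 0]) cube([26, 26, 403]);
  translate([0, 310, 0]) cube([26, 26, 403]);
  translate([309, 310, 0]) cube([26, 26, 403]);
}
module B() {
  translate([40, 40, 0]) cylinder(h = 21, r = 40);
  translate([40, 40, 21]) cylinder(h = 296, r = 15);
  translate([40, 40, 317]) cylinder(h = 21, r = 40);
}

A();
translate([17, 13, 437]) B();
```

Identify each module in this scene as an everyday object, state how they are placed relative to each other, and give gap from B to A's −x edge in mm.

The spool's min-x is at 17; the stool's min-x is 0; gap = 17 mm.

A is a stool. B is a spool. The spool is on top of the stool. The gap from the spool to the stool's −x edge is 17 mm.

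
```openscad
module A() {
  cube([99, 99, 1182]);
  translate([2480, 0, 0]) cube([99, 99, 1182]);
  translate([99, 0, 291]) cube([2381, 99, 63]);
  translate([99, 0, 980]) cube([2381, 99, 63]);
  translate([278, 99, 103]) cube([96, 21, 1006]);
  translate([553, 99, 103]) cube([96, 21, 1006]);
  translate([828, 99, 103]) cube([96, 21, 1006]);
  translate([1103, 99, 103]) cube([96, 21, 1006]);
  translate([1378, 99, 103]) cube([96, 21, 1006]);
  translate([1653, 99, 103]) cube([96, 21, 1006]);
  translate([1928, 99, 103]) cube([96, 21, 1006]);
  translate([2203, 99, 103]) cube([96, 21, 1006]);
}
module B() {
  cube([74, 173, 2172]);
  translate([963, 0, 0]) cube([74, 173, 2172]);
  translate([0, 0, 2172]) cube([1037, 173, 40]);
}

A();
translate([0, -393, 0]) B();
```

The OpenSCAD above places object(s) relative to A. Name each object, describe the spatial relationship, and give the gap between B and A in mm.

A is a fence section. B is a door frame. The door frame is on the floor beside the fence section on its −y side. The gap between the door frame and the fence section is 220 mm.

The door frame's nearest face is 220 mm from the fence section's −y face.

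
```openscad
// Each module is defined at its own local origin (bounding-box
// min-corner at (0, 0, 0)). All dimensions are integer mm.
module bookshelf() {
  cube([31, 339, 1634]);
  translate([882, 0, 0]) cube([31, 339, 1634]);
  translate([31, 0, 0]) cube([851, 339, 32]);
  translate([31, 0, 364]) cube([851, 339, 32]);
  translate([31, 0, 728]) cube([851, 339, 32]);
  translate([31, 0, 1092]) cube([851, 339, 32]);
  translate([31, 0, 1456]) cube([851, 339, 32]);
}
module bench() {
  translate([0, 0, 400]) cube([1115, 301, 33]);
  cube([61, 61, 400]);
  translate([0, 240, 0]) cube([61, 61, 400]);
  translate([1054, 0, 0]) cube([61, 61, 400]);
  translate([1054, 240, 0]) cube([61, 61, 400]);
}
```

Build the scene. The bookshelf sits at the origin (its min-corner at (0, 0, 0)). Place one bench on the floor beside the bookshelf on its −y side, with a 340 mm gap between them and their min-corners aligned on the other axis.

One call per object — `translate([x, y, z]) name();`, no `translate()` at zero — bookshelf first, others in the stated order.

bookshelf();
translate([0, -641, 0]) bench();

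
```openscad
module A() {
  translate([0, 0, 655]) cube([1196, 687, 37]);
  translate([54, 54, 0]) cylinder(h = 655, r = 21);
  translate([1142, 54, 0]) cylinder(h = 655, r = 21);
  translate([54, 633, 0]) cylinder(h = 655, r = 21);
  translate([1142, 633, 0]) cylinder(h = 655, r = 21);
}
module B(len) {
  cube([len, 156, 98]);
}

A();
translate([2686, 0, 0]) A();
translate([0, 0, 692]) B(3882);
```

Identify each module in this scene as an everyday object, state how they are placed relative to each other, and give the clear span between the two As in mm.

A is a table. B is a beam. A beam spans the tops of two tables. The clear span between the two tables is 1490 mm.

Second table starts at x = 2686; first ends at x = 1196; clear span = 2686 − 1196 = 1490 mm.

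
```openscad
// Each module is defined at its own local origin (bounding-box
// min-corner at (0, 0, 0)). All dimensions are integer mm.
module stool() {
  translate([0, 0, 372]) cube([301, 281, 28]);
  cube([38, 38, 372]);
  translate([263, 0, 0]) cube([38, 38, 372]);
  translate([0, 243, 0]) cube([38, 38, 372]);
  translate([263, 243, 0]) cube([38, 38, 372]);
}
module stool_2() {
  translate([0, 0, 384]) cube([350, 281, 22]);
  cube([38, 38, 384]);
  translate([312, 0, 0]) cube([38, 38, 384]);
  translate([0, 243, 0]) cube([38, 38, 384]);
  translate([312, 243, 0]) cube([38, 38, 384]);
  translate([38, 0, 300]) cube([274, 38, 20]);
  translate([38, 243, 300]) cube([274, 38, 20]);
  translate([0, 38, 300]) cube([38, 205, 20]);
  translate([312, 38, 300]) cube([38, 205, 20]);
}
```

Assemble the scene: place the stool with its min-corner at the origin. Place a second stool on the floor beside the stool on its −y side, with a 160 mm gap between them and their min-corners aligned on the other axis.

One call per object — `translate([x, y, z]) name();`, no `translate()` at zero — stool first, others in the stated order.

stool();
translate([0, -441, 0]) stool_2();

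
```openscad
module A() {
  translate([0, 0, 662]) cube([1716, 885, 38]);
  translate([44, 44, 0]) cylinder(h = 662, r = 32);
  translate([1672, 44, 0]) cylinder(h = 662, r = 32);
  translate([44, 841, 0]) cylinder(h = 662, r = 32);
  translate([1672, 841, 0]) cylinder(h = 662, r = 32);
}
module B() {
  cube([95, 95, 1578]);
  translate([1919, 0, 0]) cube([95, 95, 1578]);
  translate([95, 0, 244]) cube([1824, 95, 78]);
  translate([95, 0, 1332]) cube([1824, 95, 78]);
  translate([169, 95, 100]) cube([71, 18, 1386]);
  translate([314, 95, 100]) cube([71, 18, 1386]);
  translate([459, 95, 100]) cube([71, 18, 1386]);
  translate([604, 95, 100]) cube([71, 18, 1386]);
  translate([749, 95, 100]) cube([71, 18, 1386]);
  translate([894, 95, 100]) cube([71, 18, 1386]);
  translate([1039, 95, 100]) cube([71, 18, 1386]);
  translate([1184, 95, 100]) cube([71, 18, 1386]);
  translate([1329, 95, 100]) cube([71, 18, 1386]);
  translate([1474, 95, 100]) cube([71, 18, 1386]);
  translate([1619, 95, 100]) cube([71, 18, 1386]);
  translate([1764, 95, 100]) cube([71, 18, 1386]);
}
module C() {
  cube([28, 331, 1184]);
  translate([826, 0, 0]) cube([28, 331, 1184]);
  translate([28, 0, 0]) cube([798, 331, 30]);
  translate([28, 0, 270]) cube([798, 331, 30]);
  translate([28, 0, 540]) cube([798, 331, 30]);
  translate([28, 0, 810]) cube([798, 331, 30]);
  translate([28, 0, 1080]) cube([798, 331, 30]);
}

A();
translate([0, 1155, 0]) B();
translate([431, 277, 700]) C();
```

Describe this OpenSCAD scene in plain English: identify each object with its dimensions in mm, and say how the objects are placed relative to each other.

A is a rectangular dining table. The top is 1716×885×38 mm with its upper surface at z = 700 mm. It stands on four round legs of 64 mm diameter, each leg's bounding box inset 12 mm from the nearest pair of top edges, running from the floor to the underside of the top.

B is a fence section. Two 95×95 mm posts, 1578 mm tall, stand on the floor with a clear span of 1824 mm between their inner faces. Two horizontal rails of 95×78 mm section span the gap between the posts with their undersides at z = 244 mm and z = 1332 mm, flush with the posts' −y face. 12 pickets, each 71 mm wide, 18 mm thick and 1386 mm tall, are fixed to the +y face of the rails with their bottoms at z = 100 mm, evenly spaced across the span with equal gaps (rounded down to the nearest mm) at the −x end and between each pair — any rounding remainder accumulates at the +x end.

C is a bookshelf 854 mm wide overall, 331 mm deep and 1184 mm tall. The two sides are 28 mm thick vertical panels. 5 horizontal shelves of 30 mm thickness span between the inner faces of the sides; the lowest shelf sits on the floor and shelves are stacked with a clear vertical gap of 240 mm between each pair.

The fence section is on the floor beside the table on its +y side. The bookshelf is on top of the table, centred.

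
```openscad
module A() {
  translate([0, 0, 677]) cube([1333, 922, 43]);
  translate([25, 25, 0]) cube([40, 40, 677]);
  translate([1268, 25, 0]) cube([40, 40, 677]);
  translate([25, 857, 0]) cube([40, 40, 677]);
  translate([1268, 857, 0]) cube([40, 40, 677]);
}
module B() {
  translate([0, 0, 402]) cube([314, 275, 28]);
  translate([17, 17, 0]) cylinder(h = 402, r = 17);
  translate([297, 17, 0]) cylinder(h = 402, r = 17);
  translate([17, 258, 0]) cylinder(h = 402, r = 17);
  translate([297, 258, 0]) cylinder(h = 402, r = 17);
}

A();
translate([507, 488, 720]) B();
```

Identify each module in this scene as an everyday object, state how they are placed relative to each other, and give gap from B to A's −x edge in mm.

The stool's min-x is at 507; the table's min-x is 0; gap = 507 mm.

A is a table. B is a stool. The stool is on top of the table. The gap from the stool to the table's −x edge is 507 mm.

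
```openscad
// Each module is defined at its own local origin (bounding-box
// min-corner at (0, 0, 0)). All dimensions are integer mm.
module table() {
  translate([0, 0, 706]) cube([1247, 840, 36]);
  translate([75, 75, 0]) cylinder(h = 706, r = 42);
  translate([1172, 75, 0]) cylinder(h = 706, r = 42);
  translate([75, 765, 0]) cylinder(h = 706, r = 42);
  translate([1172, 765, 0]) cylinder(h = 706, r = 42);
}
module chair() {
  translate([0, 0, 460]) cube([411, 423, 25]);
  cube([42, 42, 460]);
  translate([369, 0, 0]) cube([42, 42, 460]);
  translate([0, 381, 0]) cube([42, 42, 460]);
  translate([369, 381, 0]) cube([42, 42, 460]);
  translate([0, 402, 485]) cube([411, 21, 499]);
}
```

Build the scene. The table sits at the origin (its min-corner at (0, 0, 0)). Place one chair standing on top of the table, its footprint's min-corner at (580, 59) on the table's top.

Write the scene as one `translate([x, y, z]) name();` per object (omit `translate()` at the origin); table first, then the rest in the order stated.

table();
translate([580, 59, 742]) chair();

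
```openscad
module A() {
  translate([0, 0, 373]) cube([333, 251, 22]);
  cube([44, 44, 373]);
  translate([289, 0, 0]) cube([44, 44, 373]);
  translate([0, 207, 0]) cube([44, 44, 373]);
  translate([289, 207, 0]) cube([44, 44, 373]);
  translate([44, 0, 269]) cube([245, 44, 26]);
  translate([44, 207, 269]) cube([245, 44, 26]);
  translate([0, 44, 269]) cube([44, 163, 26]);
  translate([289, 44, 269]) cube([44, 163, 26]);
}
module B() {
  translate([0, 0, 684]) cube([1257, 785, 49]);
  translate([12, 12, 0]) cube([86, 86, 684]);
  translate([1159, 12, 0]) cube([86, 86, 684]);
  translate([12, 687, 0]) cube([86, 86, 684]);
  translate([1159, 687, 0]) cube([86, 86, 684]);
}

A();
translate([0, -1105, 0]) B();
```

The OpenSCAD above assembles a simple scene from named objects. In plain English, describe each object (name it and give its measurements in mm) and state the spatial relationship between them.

A is a four-legged stool. The seat is a 333×251×22 mm slab whose top surface is at z = 395 mm; four square legs, each 44×44 mm in cross-section, run from the floor (z = 0) to the underside of the seat, each flush with a corner of the seat. Four stretchers, 44 mm wide and 26 mm tall, connect adjacent legs with their undersides at z = 269 mm, each running between the inner faces of the legs it joins and aligned with the legs' outer faces on the other axis.

B is a table: top 1257 mm (x) × 785 mm (y), 49 mm thick, upper face at z = 733 mm, on four 86×86 mm square legs, each inset 12 mm from the nearest pair of top edges, running from z = 0 to the bottom of the top.

The table is on the floor beside the stool on its −y side.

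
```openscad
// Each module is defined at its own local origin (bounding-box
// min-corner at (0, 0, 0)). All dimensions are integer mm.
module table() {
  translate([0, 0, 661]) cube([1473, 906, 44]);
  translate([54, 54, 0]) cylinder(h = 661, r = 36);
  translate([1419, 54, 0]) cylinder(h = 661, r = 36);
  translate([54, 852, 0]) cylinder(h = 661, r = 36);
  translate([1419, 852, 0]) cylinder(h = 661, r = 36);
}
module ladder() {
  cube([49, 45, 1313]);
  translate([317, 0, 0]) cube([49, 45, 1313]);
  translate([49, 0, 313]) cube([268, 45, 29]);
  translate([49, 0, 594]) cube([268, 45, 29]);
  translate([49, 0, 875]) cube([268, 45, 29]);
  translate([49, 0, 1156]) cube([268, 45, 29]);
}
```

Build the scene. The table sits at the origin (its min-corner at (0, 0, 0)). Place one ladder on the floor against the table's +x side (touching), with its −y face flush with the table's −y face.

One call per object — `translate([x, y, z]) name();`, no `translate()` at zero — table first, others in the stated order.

table();
translate([1473, 0, 0]) ladder();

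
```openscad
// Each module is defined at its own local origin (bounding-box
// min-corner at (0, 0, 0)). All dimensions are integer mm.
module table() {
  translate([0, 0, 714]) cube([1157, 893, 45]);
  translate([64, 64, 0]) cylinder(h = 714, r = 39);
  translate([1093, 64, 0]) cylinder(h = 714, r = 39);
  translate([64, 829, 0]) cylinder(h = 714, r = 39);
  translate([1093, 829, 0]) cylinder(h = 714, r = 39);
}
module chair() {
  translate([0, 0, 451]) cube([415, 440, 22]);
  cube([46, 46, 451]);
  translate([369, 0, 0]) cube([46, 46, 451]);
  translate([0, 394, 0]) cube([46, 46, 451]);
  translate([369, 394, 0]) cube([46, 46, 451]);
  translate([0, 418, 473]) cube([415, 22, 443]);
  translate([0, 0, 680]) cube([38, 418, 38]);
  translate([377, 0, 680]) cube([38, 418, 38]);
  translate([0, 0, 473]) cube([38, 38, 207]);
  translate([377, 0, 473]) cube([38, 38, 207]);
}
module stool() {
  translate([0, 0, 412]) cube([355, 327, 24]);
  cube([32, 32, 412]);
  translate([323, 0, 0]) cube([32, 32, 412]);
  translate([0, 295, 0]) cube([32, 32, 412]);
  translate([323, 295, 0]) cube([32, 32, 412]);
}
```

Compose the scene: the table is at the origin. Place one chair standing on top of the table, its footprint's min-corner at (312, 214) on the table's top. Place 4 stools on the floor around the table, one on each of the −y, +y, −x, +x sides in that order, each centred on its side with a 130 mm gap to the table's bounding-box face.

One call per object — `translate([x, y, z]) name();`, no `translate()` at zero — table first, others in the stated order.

table();
translate([312, 214, 759]) chair();
translate([401, -457, 0]) stool();
translate([401, 1023, 0]) stool();
translate([-485, 283, 0]) stool();
translate([1287, 283, 0]) stool();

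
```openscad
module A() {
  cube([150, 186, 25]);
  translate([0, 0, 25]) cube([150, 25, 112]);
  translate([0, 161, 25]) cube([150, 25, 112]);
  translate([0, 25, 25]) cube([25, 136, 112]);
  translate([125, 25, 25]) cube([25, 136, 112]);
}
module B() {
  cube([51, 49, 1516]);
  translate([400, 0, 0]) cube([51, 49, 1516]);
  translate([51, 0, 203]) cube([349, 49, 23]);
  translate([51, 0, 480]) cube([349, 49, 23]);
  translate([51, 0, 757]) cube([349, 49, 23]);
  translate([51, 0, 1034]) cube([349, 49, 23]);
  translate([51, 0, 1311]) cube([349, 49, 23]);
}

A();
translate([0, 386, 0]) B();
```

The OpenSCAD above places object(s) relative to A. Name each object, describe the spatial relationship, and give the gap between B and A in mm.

A is an open box. B is a ladder. The ladder is on the floor beside the open box on its +y side. The gap between the ladder and the open box is 200 mm.

The ladder's nearest face is 200 mm from the open box's +y face.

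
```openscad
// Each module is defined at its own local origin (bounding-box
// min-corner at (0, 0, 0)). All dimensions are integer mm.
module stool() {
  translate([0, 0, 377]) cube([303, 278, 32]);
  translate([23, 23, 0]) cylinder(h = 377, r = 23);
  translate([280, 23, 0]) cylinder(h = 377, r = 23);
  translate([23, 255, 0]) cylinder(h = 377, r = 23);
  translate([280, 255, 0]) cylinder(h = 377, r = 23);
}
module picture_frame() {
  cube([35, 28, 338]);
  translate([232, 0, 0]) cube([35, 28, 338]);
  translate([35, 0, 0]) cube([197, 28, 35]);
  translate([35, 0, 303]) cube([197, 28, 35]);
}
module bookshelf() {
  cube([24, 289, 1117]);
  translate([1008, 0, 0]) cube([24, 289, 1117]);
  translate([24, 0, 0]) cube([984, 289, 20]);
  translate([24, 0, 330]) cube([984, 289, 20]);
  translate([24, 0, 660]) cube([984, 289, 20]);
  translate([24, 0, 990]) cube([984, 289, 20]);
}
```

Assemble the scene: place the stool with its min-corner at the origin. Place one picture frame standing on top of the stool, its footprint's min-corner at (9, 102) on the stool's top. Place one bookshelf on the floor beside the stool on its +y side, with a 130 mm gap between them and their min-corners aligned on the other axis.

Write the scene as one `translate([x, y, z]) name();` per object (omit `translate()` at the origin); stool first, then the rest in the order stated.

stool();
translate([9, 102, 409]) picture_frame();
translate([0, 408, 0]) bookshelf();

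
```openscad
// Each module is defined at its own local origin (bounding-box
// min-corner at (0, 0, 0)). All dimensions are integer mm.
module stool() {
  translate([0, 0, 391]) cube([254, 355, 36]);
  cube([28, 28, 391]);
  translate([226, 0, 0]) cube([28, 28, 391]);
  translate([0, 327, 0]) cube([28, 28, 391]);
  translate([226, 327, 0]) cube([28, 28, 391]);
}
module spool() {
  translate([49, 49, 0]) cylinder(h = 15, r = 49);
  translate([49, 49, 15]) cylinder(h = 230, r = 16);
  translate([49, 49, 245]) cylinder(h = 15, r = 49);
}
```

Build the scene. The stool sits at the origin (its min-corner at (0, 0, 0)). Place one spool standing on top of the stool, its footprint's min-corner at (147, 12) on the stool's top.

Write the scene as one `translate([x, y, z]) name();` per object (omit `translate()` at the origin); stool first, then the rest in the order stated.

stool();
translate([147, 12, 427]) spool();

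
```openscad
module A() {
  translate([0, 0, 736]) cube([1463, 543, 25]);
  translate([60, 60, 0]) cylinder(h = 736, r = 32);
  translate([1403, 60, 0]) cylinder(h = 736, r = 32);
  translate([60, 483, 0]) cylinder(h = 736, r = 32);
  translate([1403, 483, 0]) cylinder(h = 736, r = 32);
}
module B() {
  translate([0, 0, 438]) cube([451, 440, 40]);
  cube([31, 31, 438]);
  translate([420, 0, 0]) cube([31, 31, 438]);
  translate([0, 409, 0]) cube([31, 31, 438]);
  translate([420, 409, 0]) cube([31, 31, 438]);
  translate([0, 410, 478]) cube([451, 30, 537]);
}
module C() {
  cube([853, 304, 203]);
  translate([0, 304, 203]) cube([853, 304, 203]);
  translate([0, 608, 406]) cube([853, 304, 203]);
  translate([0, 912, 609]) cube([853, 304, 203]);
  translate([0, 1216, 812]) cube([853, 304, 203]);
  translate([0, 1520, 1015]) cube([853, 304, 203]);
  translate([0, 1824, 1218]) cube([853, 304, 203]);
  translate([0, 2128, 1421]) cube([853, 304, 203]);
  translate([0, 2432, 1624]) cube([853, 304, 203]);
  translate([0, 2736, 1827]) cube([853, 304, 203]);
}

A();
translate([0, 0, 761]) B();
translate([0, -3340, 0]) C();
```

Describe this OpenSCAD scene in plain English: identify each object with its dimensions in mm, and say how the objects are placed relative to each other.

A is a table: top 1463 mm (x) × 543 mm (y), 25 mm thick, upper face at z = 761 mm, on four round legs of 64 mm diameter, each leg's bounding box inset 28 mm from the nearest pair of top edges, running from z = 0 to the bottom of the top.

B is a chair. The seat is a 451×440×40 mm slab with its top at z = 478 mm, on four 31×31 mm corner legs (flush with the seat edges, standing on z = 0). A flat backrest 30 mm thick, 537 mm tall, spans the full seat width and rises from the seat top along its +y edge, rear face flush with the rear of the seat.

C is a straight staircase of 10 solid steps. Each step is 853 mm wide (x), 304 mm deep (y, the going) and 203 mm tall (the rise). The first step rests on the floor; each subsequent step sits one going further in +y and one rise higher in +z, directly behind and above the previous step with no overlap.

The chair is on top of the table. The staircase is on the floor beside the table on its −y side.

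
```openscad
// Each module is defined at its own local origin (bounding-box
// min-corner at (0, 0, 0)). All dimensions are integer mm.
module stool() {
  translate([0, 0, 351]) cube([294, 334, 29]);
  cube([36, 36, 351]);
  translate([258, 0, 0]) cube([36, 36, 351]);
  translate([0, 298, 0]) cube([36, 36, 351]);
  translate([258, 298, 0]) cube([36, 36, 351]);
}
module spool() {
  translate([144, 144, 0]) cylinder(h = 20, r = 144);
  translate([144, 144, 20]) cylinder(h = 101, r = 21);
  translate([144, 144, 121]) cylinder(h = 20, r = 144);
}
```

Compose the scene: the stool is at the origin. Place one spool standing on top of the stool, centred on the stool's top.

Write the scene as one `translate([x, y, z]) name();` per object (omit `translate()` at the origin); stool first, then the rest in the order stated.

stool();
translate([3, 23, 380]) spool();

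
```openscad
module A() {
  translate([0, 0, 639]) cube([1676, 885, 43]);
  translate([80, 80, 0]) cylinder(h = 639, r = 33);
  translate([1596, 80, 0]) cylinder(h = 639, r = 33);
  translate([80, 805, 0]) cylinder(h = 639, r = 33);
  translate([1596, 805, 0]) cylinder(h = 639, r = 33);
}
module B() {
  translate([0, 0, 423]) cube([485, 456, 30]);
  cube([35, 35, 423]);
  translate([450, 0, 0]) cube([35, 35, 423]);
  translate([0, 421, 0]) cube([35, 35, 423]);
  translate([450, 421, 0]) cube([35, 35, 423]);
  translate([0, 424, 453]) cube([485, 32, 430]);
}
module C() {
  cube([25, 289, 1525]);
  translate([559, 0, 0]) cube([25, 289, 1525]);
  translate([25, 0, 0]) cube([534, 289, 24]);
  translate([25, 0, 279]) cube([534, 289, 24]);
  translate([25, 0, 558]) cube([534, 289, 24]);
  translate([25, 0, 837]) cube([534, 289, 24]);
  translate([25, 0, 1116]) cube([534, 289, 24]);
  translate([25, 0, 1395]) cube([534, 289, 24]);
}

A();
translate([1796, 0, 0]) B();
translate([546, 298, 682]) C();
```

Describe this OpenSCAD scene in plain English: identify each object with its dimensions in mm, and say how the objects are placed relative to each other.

A is a rectangular dining table. The top is 1676×885×43 mm with its upper surface at z = 682 mm. It stands on four round legs of 66 mm diameter, each leg's bounding box inset 47 mm from the nearest pair of top edges, running from the floor to the underside of the top.

B is a chair: 485×456 mm seat, 30 mm thick, top at z = 453 mm, on four 35 mm square corner legs flush with the seat edges. A 32 mm thick backrest slab spans the full seat width, extending 430 mm above the seat top, its back face flush with the seat's +y edge.

C is an open bookshelf. Two side panels, each 25 mm thick, 289 mm deep and 1525 mm tall, stand 584 mm apart (outside-to-outside). Between them sit 6 shelves, each 24 mm thick and 289 mm deep, spanning the full gap between the sides. The bottom shelf rests on the floor (its underside at z = 0) and the clear gap between one shelf's top and the next shelf's underside is 255 mm.

The chair is on the floor beside the table on its +x side. The bookshelf is on top of the table, centred.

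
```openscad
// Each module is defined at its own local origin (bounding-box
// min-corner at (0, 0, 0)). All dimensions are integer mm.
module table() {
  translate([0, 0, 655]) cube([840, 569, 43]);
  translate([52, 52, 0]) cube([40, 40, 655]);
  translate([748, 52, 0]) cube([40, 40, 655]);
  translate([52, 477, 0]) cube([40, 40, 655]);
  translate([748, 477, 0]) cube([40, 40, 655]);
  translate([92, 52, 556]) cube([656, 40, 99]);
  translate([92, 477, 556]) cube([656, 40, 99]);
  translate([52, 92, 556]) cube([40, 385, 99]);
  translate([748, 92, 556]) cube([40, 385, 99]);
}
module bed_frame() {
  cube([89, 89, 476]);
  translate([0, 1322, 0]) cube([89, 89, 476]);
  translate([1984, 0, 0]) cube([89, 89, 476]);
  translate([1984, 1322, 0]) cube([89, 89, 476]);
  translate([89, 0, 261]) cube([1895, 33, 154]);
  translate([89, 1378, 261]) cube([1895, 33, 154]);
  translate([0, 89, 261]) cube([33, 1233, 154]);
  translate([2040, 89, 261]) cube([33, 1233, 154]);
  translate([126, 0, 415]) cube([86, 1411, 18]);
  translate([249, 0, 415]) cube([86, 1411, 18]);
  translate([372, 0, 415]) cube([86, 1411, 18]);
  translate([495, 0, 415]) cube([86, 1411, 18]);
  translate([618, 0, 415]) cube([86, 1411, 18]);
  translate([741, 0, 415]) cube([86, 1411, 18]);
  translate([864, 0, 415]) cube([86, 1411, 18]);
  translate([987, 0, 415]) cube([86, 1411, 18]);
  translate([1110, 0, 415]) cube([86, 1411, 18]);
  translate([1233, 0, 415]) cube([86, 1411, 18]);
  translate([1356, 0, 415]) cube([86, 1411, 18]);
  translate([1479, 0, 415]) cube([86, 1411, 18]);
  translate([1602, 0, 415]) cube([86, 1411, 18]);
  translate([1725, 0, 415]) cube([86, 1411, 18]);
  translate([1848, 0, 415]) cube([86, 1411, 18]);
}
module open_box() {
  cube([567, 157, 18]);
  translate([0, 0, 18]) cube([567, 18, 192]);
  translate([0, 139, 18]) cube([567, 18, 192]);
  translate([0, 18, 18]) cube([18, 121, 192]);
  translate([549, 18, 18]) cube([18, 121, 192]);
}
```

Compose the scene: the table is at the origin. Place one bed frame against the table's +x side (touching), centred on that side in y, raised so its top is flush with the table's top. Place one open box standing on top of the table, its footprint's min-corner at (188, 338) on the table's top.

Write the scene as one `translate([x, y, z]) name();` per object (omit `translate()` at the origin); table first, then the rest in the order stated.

table();
translate([840, -421, 222]) bed_frame();
translate([188, 338, 698]) open_box();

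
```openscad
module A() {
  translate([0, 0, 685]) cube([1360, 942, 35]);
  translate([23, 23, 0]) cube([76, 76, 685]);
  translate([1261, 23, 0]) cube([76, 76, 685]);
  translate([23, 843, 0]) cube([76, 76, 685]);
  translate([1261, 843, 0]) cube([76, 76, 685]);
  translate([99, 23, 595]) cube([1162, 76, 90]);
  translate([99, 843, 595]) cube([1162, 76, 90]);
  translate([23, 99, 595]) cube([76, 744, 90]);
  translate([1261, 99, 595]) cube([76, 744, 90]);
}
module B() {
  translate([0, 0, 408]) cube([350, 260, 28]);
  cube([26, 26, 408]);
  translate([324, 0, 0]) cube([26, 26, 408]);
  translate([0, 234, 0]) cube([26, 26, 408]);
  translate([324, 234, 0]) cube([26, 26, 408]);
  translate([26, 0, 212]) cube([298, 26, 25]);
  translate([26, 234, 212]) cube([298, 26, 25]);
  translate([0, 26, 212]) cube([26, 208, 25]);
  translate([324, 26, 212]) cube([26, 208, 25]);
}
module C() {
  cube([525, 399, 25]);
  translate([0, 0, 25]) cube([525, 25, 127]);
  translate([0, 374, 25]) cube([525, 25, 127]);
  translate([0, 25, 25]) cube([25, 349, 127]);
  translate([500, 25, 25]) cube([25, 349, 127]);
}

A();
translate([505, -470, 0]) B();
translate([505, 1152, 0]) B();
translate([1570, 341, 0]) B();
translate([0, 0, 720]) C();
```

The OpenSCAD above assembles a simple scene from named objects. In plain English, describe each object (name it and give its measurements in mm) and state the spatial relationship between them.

A is a table with a 1360×942 mm rectangular top, 35 mm thick, top surface at z = 720 mm, supported by four 76×76 mm square legs, each inset 23 mm from the nearest pair of top edges, running from the floor. Four apron rails, 76 mm thick and 90 mm tall, run between adjacent legs with their top edges flush with the underside of the top and their outer faces flush with the legs' outer faces.

B is a four-legged stool. The seat is 350×260 mm, 28 mm thick, top at z = 436 mm. It stands on four square legs, each 26×26 mm in cross-section, from z = 0 to the seat underside, each flush with a corner of the seat. Four stretchers, 26 mm wide and 25 mm tall, connect adjacent legs with their undersides at z = 212 mm, each running between the inner faces of the legs it joins and aligned with the legs' outer faces on the other axis.

C is an open storage box with external size 525×399×152 mm and wall thickness 25 mm (the base is also 25 mm thick). The base covers the whole footprint; the four walls stand on the base, with the y-facing walls full-width and the x-facing walls fitting between their inner faces.

Three stools sit around the table at the −y, +y, +x sides. The open box is on top of the table.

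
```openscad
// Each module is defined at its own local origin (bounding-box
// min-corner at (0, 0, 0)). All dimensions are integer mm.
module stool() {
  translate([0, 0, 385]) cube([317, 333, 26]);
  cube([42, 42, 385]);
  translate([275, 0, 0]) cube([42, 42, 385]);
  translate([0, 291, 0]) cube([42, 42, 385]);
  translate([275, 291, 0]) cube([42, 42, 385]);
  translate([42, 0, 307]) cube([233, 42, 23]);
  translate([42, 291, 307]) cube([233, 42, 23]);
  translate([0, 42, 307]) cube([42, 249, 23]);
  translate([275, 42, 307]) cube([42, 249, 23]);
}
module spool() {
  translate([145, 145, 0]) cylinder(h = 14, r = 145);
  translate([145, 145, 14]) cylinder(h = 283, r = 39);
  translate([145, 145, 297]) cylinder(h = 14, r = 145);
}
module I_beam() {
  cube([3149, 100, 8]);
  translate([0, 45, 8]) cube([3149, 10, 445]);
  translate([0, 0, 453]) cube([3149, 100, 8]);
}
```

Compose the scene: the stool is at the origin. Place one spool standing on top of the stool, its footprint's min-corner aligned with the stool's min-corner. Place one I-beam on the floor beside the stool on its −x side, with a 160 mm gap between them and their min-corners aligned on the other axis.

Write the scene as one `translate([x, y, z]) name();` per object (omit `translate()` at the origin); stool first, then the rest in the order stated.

stool();
translate([0, 0, 411]) spool();
translate([-3309, 0, 0]) I_beam();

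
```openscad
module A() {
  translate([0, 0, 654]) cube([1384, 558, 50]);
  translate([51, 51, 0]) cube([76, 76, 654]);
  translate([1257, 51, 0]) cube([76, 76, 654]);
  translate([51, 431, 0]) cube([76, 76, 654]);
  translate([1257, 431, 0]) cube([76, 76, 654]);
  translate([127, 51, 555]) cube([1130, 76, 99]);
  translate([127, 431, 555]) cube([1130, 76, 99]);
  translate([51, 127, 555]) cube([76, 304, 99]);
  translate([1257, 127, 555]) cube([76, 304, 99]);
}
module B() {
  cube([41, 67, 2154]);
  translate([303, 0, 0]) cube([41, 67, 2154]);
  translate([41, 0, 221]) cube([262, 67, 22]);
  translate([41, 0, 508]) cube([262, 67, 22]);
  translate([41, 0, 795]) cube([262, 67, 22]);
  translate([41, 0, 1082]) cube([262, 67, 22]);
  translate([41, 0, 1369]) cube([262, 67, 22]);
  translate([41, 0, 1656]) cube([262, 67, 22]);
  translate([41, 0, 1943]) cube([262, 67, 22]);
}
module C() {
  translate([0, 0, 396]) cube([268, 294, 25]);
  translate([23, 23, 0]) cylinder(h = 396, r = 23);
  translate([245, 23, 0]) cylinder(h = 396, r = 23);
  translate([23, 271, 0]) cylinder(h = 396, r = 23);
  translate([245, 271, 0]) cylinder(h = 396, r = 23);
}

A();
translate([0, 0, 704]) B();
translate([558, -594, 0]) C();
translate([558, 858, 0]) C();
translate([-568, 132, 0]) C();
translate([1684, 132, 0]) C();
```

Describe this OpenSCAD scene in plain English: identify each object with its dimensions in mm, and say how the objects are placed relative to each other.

A is a rectangular dining table. The top is 1384×558×50 mm with its upper surface at z = 704 mm. It stands on four 76×76 mm square legs, each inset 51 mm from the nearest pair of top edges, running from the floor to the underside of the top. Four apron rails, 76 mm thick and 99 mm tall, run between adjacent legs with their top edges flush with the underside of the top and their outer faces flush with the legs' outer faces.

B is a wooden ladder with two side rails of 41×67 mm section and 2154 mm height, set 344 mm apart overall. Between them run 7 rectangular rungs (67 mm deep, 22 mm thick), front faces flush with the rails' −y face. The bottom of the first rung is 221 mm above the floor and each subsequent rung is 287 mm higher than the one below.

C is a four-legged stool. The seat is 268×294 mm, 25 mm thick, top at z = 421 mm. It stands on four round legs, each 46 mm in diameter, from z = 0 to the seat underside, each leg's axis is inset half a diameter from the nearest pair of seat edges (so the leg's bounding box is flush with the corner).

The ladder is on top of the table. Four stools sit around the table at the −y, +y, −x, +x sides.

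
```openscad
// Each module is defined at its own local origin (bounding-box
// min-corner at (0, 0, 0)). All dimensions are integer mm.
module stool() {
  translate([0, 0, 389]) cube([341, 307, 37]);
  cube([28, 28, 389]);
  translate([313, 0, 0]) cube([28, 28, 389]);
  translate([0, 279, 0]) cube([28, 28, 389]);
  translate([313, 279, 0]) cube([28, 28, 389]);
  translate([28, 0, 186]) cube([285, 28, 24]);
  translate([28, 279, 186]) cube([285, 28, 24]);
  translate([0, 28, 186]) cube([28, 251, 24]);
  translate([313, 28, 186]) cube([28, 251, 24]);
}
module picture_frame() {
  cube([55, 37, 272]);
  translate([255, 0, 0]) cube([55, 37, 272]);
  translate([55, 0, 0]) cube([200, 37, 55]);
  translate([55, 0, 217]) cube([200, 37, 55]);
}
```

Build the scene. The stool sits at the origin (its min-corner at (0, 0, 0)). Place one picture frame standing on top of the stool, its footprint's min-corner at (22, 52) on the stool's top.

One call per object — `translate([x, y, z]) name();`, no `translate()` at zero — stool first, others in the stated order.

stool();
translate([22, 52, 426]) picture_frame();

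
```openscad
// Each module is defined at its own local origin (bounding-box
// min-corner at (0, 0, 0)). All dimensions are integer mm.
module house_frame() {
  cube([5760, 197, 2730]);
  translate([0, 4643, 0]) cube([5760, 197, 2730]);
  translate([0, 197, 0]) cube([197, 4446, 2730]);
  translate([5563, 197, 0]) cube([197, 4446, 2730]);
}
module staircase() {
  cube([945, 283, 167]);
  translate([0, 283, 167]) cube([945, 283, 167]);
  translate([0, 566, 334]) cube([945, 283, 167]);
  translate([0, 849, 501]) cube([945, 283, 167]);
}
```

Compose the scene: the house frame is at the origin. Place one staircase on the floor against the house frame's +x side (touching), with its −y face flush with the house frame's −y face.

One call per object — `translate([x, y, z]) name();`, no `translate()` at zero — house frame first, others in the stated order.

house_frame();
translate([5760, 0, 0]) staircase();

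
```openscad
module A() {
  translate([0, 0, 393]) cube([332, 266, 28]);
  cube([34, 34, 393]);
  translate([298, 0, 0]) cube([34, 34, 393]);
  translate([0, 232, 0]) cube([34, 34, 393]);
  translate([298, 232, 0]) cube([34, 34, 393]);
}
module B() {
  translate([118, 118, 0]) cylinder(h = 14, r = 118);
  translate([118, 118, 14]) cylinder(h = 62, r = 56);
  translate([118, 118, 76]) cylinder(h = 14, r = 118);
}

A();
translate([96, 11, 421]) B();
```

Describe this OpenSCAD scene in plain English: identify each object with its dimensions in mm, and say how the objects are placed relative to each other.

A is a four-legged stool. The seat is a 332×266×28 mm slab whose top surface is at z = 421 mm; four square legs, each 34×34 mm in cross-section, run from the floor (z = 0) to the underside of the seat, each flush with a corner of the seat.

B is a spool: two coaxial disc flanges of radius 118 mm and thickness 14 mm, joined by a core cylinder of radius 56 mm and height 62 mm. The lower flange rests on z = 0 and the three cylinders share a vertical axis.

The spool is on top of the stool.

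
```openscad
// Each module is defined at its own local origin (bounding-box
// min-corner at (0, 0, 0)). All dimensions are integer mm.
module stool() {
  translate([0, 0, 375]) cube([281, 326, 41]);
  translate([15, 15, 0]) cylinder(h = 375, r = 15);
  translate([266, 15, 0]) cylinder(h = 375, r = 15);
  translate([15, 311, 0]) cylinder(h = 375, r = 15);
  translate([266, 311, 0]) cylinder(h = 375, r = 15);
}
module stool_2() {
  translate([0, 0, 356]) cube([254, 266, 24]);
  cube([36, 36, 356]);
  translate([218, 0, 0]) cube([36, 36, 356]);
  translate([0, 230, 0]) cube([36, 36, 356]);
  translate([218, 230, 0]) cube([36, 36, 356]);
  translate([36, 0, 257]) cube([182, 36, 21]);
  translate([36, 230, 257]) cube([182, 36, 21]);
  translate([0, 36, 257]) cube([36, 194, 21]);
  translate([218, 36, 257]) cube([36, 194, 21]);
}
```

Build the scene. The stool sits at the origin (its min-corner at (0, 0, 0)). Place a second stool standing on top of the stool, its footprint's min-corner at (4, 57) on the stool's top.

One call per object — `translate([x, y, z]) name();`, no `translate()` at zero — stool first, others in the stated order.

stool();
translate([4, 57, 416]) stool_2();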